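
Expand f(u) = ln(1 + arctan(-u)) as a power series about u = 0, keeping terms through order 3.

Compose series: expand the inner function first, then feed it into the outer expansion.
f(0) = 0
f′(0) = -1
f′′(0) = -1
f′′′(0) = 0
Dividing each by k! gives the coefficients c_0, ..., c_3.

-u^2/2 - u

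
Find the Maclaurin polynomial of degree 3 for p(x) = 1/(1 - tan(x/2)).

x^3/6 + x^2/4 + x/2 + 1

Let u equal the inner series; expand the outer function in u and truncate.
[x^0] = 1;  [x^1] = 1/2;  [x^2] = 1/4;  [x^3] = 1/6.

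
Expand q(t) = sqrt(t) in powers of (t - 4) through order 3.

(t - 4)^3/512 - (t - 4)^2/64 + (t - 4)/4 + 2

q(4) = 2
q′(4) = 1/4
q′′(4) = -1/32
q′′′(4) = 3/256
The Taylor polynomial is Σ q^(k)(4)/k! · (t - 4)^k.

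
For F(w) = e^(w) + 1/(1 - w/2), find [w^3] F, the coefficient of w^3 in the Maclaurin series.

7/24

Add the two expansions coefficient-wise.
F(0) = 2
F′(0) = 3/2
F′′(0) = 3/2
F′′′(0) = 7/4
Then c_k = F^(k)(0)/k! gives each Taylor coefficient.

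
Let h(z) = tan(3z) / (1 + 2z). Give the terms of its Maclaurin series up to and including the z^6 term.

-1944*2^(18/175)*3^(3/35)*5^(12/25)*7^(159/175)*z^6/125 + 582*z^5/5 - 42*z^4 + 21*z^3 - 6*z^2 + 3*z

Take the Cauchy product of the two expansions.
[z^0] = 0;  [z^1] = 3;  [z^2] = -6;  [z^3] = 21;  [z^4] = -42;  [z^5] = 582/5;  [z^6] = -1944*2^(18/175)*3^(3/35)*5^(12/25)*7^(159/175)/125.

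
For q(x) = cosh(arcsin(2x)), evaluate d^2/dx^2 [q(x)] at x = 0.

Let u equal the inner series; expand the outer function in u and truncate.
The coefficient of x^2 in the expansion is 2, so q′′(0) = 2! * (2) = 4.

4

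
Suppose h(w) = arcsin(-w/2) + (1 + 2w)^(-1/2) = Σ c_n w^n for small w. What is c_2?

Expand each term separately and add.
h(0) = 1
h′(0) = -3/2
h′′(0) = 3
So c_2 = h′′(0)/2! = 3/2.

3/2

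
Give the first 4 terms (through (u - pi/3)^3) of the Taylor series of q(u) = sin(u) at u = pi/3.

-(u - pi/3)^3/12 - sqrt(3)*(u - pi/3)^2/4 + (u - pi/3)/2 + sqrt(3)/2

[(u - pi/3)^0] = sqrt(3)/2;  [(u - pi/3)^1] = 1/2;  [(u - pi/3)^2] = -sqrt(3)/4;  [(u - pi/3)^3] = -1/12.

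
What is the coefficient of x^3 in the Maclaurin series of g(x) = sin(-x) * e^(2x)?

Expand each factor separately, then convolve coefficients.

-11/6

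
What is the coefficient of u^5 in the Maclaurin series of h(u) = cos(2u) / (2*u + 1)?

-52/3

Expand 1/(denominator) as a geometric series and multiply by the numerator's series.
h(0) = 1
h′(0) = -2
h′′(0) = 4
h′′′(0) = -24
h^(4)(0) = 208
h^(5)(0) = -2080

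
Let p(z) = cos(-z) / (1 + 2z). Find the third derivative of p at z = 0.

Take the Cauchy product of the two expansions.
From the series, [z^3] p = -7; multiply by 3! = 6 to get -42.

-42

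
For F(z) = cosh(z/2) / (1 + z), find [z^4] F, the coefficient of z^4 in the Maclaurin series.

433/384

Multiply the two series term by term and collect like powers.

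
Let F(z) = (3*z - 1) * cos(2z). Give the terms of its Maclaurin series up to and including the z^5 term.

Distribute the polynomial across the series and collect like powers.

2*z^5 - 2*z^4/3 - 6*z^3 + 2*z^2 + 3*z - 1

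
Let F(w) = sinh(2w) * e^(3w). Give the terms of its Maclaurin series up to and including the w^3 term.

Write out both Maclaurin series and multiply, keeping only the needed powers.

31*w^3/3 + 6*w^2 + 2*w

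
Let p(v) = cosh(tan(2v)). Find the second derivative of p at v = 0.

4

Plug the Maclaurin series of the inner function into that of the outer and collect terms.
From the series, [v^2] p = 2; multiply by 2! = 2 to get 4.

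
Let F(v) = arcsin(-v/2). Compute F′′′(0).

-1/8

Compute the successive derivatives at the expansion point and divide by k!.
From the series, [v^3] F = -1/48; multiply by 3! = 6 to get -1/8.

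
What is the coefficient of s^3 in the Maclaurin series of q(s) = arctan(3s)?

q(0) = 0
q′(0) = 3
q′′(0) = 0
q′′′(0) = -54
So c_3 = q′′′(0)/3! = -9.

-9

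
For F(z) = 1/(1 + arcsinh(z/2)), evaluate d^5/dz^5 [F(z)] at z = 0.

Compose series: expand the inner function first, then feed it into the outer expansion.
The coefficient of z^5 in the expansion is -23/1280, so F^(5)(0) = 5! * (-23/1280) = -69/32.

-69/32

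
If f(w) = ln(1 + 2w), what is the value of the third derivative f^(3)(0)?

16

Use the known series and substitute for the argument.
From the series, [w^3] f = 8/3; multiply by 3! = 6 to get 16.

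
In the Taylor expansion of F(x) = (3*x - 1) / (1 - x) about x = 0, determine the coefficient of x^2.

2

Distribute the polynomial across the series and collect like powers.
[x^0] = -1;  [x^1] = 2;  [x^2] = 2.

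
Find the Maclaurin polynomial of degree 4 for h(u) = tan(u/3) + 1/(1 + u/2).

u^4/16 - 73*u^3/648 + u^2/4 - u/6 + 1

Combine the two series term by term.
h(0) = 1
h′(0) = -1/6
h′′(0) = 1/2
h′′′(0) = -73/108
h^(4)(0) = 3/2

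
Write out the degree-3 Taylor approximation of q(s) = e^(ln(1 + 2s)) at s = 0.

Plug the Maclaurin series of the inner function into that of the outer and collect terms.

2*s + 1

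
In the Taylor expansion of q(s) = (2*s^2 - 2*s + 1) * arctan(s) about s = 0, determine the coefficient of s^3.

5/3

Distribute the polynomial across the series and collect like powers.
q(0) = 0
q′(0) = 1
q′′(0) = -4
q′′′(0) = 10
Then c_k = q^(k)(0)/k! gives each Taylor coefficient.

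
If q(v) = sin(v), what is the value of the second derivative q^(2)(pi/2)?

The coefficient of (v - pi/2)^2 in the expansion is -1/2, so q′′(pi/2) = 2! * (-1/2) = -1.

-1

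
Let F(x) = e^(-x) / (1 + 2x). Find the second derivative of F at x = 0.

Take the Cauchy product of the two expansions.
The coefficient of x^2 in the expansion is 13/2, so F′′(0) = 2! * (13/2) = 13.

13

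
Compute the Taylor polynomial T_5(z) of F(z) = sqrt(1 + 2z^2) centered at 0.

Apply the Taylor formula c_k = f^(k)(a)/k!.
[z^0] = 1;  [z^1] = 0;  [z^2] = 1;  [z^3] = 0;  [z^4] = -1/2;  [z^5] = 0.

-z^4/2 + z^2 + 1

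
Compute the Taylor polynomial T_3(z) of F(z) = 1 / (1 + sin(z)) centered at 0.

Write 1/(1+u) = 1 - u + u^2 - u^3 + ... and substitute the series for u.
F(0) = 1
F′(0) = -1
F′′(0) = 2
F′′′(0) = -5

-5*z^3/6 + z^2 - z + 1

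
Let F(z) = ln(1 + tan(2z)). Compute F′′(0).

Compose series: expand the inner function first, then feed it into the outer expansion.
From the series, [z^2] F = -2; multiply by 2! = 2 to get -4.

-4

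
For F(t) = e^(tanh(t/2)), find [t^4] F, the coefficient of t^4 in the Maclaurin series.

-7/384

Substitute the inner expansion into the outer series and collect powers.
[t^0] = 1;  [t^1] = 1/2;  [t^2] = 1/8;  [t^3] = -1/48;  [t^4] = -7/384.
So c_4 = F^(4)(0)/4! = -7/384.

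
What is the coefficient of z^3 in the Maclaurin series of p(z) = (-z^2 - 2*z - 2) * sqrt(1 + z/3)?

Shift and add copies of the series according to the polynomial's terms.
[z^0] = -2;  [z^1] = -7/3;  [z^2] = -47/36;  [z^3] = -31/216.
So c_3 = p′′′(0)/3! = -31/216.

-31/216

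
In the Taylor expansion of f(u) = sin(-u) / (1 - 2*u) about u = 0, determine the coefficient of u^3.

-23/6

Use 1/(1 - r) = Σ r^k on the denominator, then take the Cauchy product.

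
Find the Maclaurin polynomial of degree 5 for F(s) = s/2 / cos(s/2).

Write the quotient as an unknown series and match coefficients against numerator = denominator · series.
[s^0] = 0;  [s^1] = 1/2;  [s^2] = 0;  [s^3] = 1/16;  [s^4] = 0;  [s^5] = 5/768.

5*s^5/768 + s^3/16 + s/2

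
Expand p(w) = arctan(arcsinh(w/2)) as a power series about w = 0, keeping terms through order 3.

-w^3/16 + w/2

Compose series: expand the inner function first, then feed it into the outer expansion.
p(0) = 0
p′(0) = 1/2
p′′(0) = 0
p′′′(0) = -3/8
The Taylor polynomial is Σ p^(k)(0)/k! · w^k.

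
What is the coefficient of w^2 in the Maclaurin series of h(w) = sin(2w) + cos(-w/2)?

-1/8

Combine the two series term by term.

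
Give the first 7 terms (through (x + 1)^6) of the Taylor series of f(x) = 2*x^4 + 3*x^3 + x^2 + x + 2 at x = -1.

[(x + 1)^0] = 1;  [(x + 1)^1] = 0;  [(x + 1)^2] = 4;  [(x + 1)^3] = -5;  [(x + 1)^4] = 2;  [(x + 1)^5] = 0;  [(x + 1)^6] = 0.

2*(x + 1)^4 - 5*(x + 1)^3 + 4*(x + 1)^2 + 1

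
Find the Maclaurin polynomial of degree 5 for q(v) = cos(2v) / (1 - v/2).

11*v^5/96 + 11*v^4/48 - 7*v^3/8 - 7*v^2/4 + v/2 + 1

Multiply the two series term by term and collect like powers.
[v^0] = 1;  [v^1] = 1/2;  [v^2] = -7/4;  [v^3] = -7/8;  [v^4] = 11/48;  [v^5] = 11/96.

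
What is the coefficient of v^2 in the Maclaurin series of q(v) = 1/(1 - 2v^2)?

2

Apply the Taylor formula c_k = f^(k)(a)/k!.
q(0) = 1
q′(0) = 0
q′′(0) = 4
Dividing each by k! gives the coefficients c_0, ..., c_2.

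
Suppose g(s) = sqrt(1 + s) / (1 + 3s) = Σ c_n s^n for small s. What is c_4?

8467/128

Write out both Maclaurin series and multiply, keeping only the needed powers.
[s^0] = 1;  [s^1] = -5/2;  [s^2] = 59/8;  [s^3] = -353/16;  [s^4] = 8467/128.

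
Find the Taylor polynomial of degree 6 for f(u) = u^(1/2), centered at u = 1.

[(u - 1)^0] = 1;  [(u - 1)^1] = 1/2;  [(u - 1)^2] = -1/8;  [(u - 1)^3] = 1/16;  [(u - 1)^4] = -5/128;  [(u - 1)^5] = 7/256;  [(u - 1)^6] = -21/1024.

-21*(u - 1)^6/1024 + 7*(u - 1)^5/256 - 5*(u - 1)^4/128 + (u - 1)^3/16 - (u - 1)^2/8 + (u - 1)/2 + 1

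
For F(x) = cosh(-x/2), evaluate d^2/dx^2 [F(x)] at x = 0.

1/4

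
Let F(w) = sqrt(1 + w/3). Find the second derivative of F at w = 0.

-1/36

From the series, [w^2] F = -1/72; multiply by 2! = 2 to get -1/36.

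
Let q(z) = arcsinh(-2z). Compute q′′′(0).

8

From the series, [z^3] q = 4/3; multiply by 3! = 6 to get 8.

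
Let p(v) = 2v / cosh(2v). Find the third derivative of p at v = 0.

-24

Divide the numerator series by the denominator series (power-series long division).
The coefficient of v^3 in the expansion is -4, so p′′′(0) = 3! * (-4) = -24.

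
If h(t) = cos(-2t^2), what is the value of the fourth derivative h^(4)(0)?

Apply the Taylor formula c_k = f^(k)(a)/k!.
The coefficient of t^4 in the expansion is -2, so h^(4)(0) = 4! * (-2) = -48.

-48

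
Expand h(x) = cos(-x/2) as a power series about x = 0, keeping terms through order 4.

x^4/384 - x^2/8 + 1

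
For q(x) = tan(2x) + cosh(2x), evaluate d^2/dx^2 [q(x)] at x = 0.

Expand each term separately and add.
From the series, [x^2] q = 2; multiply by 2! = 2 to get 4.

4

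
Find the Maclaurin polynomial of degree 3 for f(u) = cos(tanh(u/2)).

1 - u^2/8

Let u equal the inner series; expand the outer function in u and truncate.
[u^0] = 1;  [u^1] = 0;  [u^2] = -1/8;  [u^3] = 0.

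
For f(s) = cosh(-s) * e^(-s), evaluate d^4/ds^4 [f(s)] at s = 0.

8

Write out both Maclaurin series and multiply, keeping only the needed powers.
From the series, [s^4] f = 1/3; multiply by 4! = 24 to get 8.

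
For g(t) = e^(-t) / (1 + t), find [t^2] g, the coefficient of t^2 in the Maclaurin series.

5/2

Multiply the two series term by term and collect like powers.
g(0) = 1
g′(0) = -2
g′′(0) = 5
So c_2 = g′′(0)/2! = 5/2.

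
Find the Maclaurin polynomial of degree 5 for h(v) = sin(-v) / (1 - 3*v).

Multiply the numerator's expansion by the denominator's geometric series.
h(0) = 0
h′(0) = -1
h′′(0) = -6
h′′′(0) = -53
h^(4)(0) = -636
h^(5)(0) = -9541
The Taylor polynomial is Σ h^(k)(0)/k! · v^k.

-9541*v^5/120 - 53*v^4/2 - 53*v^3/6 - 3*v^2 - v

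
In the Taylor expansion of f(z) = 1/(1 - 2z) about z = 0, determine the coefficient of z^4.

Differentiate repeatedly and evaluate at the center.
So c_4 = f^(4)(0)/4! = 16.

16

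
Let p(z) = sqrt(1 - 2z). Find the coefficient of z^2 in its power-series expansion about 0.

-1/2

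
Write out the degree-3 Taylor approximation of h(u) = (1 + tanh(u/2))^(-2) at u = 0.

-5*u^3/12 + 3*u^2/4 - u + 1

Plug the Maclaurin series of the inner function into that of the outer and collect terms.
h(0) = 1
h′(0) = -1
h′′(0) = 3/2
h′′′(0) = -5/2
Then c_k = h^(k)(0)/k! gives each Taylor coefficient.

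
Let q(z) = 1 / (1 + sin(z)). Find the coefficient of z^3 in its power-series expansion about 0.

Expand as Σ (-1)^k u^k with u equal to the inner function's series.
q(0) = 1
q′(0) = -1
q′′(0) = 2
q′′′(0) = -5
So c_3 = q′′′(0)/3! = -5/6.

-5/6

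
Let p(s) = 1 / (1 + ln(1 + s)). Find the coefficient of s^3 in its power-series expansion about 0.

-7/3

Write 1/(1+u) = 1 - u + u^2 - u^3 + ... and substitute the series for u.
p(0) = 1
p′(0) = -1
p′′(0) = 3
p′′′(0) = -14
So c_3 = p′′′(0)/3! = -7/3.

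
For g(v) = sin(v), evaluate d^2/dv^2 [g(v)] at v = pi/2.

The coefficient of (v - pi/2)^2 in the expansion is -1/2, so g′′(pi/2) = 2! * (-1/2) = -1.

-1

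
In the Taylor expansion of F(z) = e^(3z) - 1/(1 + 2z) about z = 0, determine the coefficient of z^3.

Add the two expansions coefficient-wise.
[z^0] = 0;  [z^1] = 5;  [z^2] = 1/2;  [z^3] = 25/2.

25/2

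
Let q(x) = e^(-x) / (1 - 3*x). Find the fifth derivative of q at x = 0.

Multiply the numerator's expansion by the denominator's geometric series.
The coefficient of x^5 in the expansion is 10447/60, so q^(5)(0) = 5! * (10447/60) = 20894.

20894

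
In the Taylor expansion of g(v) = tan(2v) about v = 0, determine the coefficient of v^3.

[v^0] = 0;  [v^1] = 2;  [v^2] = 0;  [v^3] = 8/3.
So c_3 = g′′′(0)/3! = 8/3.

8/3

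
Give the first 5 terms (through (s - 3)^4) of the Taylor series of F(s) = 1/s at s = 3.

(s - 3)^4/243 - (s - 3)^3/81 + (s - 3)^2/27 - (s - 3)/9 + 1/3

Apply the Taylor formula c_k = f^(k)(a)/k!.
[(s - 3)^0] = 1/3;  [(s - 3)^1] = -1/9;  [(s - 3)^2] = 1/27;  [(s - 3)^3] = -1/81;  [(s - 3)^4] = 1/243.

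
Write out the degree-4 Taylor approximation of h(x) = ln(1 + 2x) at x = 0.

Use the known series and substitute for the argument.

-4*x^4 + 8*x^3/3 - 2*x^2 + 2*x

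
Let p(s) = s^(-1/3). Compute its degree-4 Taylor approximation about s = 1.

Compute the successive derivatives at the expansion point and divide by k!.
p(1) = 1
p′(1) = -1/3
p′′(1) = 4/9
p′′′(1) = -28/27
p^(4)(1) = 280/81
Dividing each by k! gives the coefficients c_0, ..., c_4.

35*(s - 1)^4/243 - 14*(s - 1)^3/81 + 2*(s - 1)^2/9 - (s - 1)/3 + 1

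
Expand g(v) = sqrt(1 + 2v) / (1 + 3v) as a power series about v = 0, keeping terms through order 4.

379*v^4/8 - 16*v^3 + 11*v^2/2 - 2*v + 1

Take the Cauchy product of the two expansions.
g(0) = 1
g′(0) = -2
g′′(0) = 11
g′′′(0) = -96
g^(4)(0) = 1137
Dividing each by k! gives the coefficients c_0, ..., c_4.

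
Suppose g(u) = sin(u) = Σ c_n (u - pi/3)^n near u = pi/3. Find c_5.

g(pi/3) = sqrt(3)/2
g′(pi/3) = 1/2
g′′(pi/3) = -sqrt(3)/2
g′′′(pi/3) = -1/2
g^(4)(pi/3) = sqrt(3)/2
g^(5)(pi/3) = 1/2

1/240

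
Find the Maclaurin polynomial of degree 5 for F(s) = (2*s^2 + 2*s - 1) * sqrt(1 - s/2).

-161*s^5/8192 - 155*s^4/2048 - 71*s^3/128 + 49*s^2/32 + 9*s/4 - 1

Distribute the polynomial across the series and collect like powers.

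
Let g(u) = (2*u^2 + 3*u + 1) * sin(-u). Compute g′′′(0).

Shift and add copies of the series according to the polynomial's terms.
The coefficient of u^3 in the expansion is -11/6, so g′′′(0) = 3! * (-11/6) = -11.

-11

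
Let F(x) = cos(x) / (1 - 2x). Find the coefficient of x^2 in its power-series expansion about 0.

Expand each factor separately, then convolve coefficients.
[x^0] = 1;  [x^1] = 2;  [x^2] = 7/2.

7/2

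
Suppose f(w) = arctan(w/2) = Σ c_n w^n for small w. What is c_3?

-1/24

f(0) = 0
f′(0) = 1/2
f′′(0) = 0
f′′′(0) = -1/4
So c_3 = f′′′(0)/3! = -1/24.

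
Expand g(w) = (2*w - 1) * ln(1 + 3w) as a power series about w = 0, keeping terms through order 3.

-18*w^3 + 21*w^2/2 - 3*w

Multiply each power in the prefactor through the base expansion.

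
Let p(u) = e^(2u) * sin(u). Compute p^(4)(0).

24

Multiply the two series term by term and collect like powers.
The coefficient of u^4 in the expansion is 1, so p^(4)(0) = 4! * (1) = 24.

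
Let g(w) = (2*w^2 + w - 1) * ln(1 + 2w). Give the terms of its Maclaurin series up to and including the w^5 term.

Shift and add copies of the series according to the polynomial's terms.
g(0) = 0
g′(0) = -2
g′′(0) = 8
g′′′(0) = -4
g^(4)(0) = 64
g^(5)(0) = -608
The Taylor polynomial is Σ g^(k)(0)/k! · w^k.

-76*w^5/15 + 8*w^4/3 - 2*w^3/3 + 4*w^2 - 2*w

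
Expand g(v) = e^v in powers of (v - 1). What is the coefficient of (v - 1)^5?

e/120

g(1) = e
g′(1) = e
g′′(1) = e
g′′′(1) = e
g^(4)(1) = e
g^(5)(1) = e
Then c_k = g^(k)(1)/k! gives each Taylor coefficient.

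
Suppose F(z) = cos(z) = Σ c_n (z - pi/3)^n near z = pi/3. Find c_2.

-1/4

F(pi/3) = 1/2
F′(pi/3) = -sqrt(3)/2
F′′(pi/3) = -1/2
So c_2 = F′′(pi/3)/2! = -1/4.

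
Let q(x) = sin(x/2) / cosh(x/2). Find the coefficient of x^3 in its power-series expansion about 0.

-1/12

Divide the numerator series by the denominator series (power-series long division).
q(0) = 0
q′(0) = 1/2
q′′(0) = 0
q′′′(0) = -1/2
Then c_k = q^(k)(0)/k! gives each Taylor coefficient.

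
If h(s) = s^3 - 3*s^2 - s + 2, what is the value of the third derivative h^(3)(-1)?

From the series, [(s + 1)^3] h = 1; multiply by 3! = 6 to get 6.

6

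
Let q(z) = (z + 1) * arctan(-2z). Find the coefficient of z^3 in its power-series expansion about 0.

8/3

Multiply each power in the prefactor through the base expansion.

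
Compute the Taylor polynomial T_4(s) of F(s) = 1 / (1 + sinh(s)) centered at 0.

Write 1/(1+u) = 1 - u + u^2 - u^3 + ... and substitute the series for u.
F(0) = 1
F′(0) = -1
F′′(0) = 2
F′′′(0) = -7
F^(4)(0) = 32

4*s^4/3 - 7*s^3/6 + s^2 - s + 1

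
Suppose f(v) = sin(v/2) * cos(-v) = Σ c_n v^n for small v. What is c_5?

Expand each factor separately, then convolve coefficients.
f(0) = 0
f′(0) = 1/2
f′′(0) = 0
f′′′(0) = -13/8
f^(4)(0) = 0
f^(5)(0) = 121/32
The Taylor polynomial is Σ f^(k)(0)/k! · v^k.

121/3840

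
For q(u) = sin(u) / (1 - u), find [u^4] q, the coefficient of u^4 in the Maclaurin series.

Multiply the numerator's expansion by the denominator's geometric series.
[u^0] = 0;  [u^1] = 1;  [u^2] = 1;  [u^3] = 5/6;  [u^4] = 5/6.

5/6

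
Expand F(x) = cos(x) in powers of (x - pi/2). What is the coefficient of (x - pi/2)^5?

-1/120

Apply the Taylor formula c_k = f^(k)(a)/k!.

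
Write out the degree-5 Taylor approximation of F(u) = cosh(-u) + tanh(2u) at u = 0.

Add the two expansions coefficient-wise.
F(0) = 1
F′(0) = 2
F′′(0) = 1
F′′′(0) = -16
F^(4)(0) = 1
F^(5)(0) = 512

64*u^5/15 + u^4/24 - 8*u^3/3 + u^2/2 + 2*u + 1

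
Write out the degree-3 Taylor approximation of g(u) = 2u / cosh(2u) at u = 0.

-4*u^3 + 2*u

Write the quotient as an unknown series and match coefficients against numerator = denominator · series.
[u^0] = 0;  [u^1] = 2;  [u^2] = 0;  [u^3] = -4.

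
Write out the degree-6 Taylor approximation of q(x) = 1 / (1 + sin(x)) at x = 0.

Expand as Σ (-1)^k u^k with u equal to the inner function's series.
q(0) = 1
q′(0) = -1
q′′(0) = 2
q′′′(0) = -5
q^(4)(0) = 16
q^(5)(0) = -61
q^(6)(0) = 272
Then c_k = q^(k)(0)/k! gives each Taylor coefficient.

17*x^6/45 - 61*x^5/120 + 2*x^4/3 - 5*x^3/6 + x^2 - x + 1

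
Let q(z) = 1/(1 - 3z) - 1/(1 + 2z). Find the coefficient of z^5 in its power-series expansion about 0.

Add the two expansions coefficient-wise.
q(0) = 0
q′(0) = 5
q′′(0) = 10
q′′′(0) = 210
q^(4)(0) = 1560
q^(5)(0) = 33000

275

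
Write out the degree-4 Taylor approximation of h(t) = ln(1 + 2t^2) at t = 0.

h(0) = 0
h′(0) = 0
h′′(0) = 4
h′′′(0) = 0
h^(4)(0) = -48

-2*t^4 + 2*t^2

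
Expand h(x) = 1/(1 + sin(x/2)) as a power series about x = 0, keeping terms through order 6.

Substitute the inner expansion into the outer series and collect powers.
h(0) = 1
h′(0) = -1/2
h′′(0) = 1/2
h′′′(0) = -5/8
h^(4)(0) = 1
h^(5)(0) = -61/32
h^(6)(0) = 17/4

17*x^6/2880 - 61*x^5/3840 + x^4/24 - 5*x^3/48 + x^2/4 - x/2 + 1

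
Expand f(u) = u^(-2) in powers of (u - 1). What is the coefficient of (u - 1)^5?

-6

Apply the Taylor formula c_k = f^(k)(a)/k!.
f(1) = 1
f′(1) = -2
f′′(1) = 6
f′′′(1) = -24
f^(4)(1) = 120
f^(5)(1) = -720
Then c_k = f^(k)(1)/k! gives each Taylor coefficient.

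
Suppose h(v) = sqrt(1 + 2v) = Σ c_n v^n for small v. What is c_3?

1/2

[v^0] = 1;  [v^1] = 1;  [v^2] = -1/2;  [v^3] = 1/2.
So c_3 = h′′′(0)/3! = 1/2.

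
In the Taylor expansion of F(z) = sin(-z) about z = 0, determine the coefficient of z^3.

F(0) = 0
F′(0) = -1
F′′(0) = 0
F′′′(0) = 1
Dividing each by k! gives the coefficients c_0, ..., c_3.

1/6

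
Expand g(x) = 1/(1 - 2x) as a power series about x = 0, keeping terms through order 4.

16*x^4 + 8*x^3 + 4*x^2 + 2*x + 1

Use the known series and substitute for the argument.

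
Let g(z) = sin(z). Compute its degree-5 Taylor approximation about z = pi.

-(z - pi)^5/120 + (z - pi)^3/6 - (z - pi)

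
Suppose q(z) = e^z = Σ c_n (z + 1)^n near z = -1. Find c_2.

e^(-1)/2

Apply the Taylor formula c_k = f^(k)(a)/k!.
q(-1) = e^(-1)
q′(-1) = e^(-1)
q′′(-1) = e^(-1)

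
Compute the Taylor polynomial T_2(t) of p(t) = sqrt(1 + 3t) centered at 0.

-9*t^2/8 + 3*t/2 + 1

[t^0] = 1;  [t^1] = 3/2;  [t^2] = -9/8.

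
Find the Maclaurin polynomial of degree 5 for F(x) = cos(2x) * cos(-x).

Expand each factor separately, then convolve coefficients.
F(0) = 1
F′(0) = 0
F′′(0) = -5
F′′′(0) = 0
F^(4)(0) = 41
F^(5)(0) = 0
The Taylor polynomial is Σ F^(k)(0)/k! · x^k.

41*x^4/24 - 5*x^2/2 + 1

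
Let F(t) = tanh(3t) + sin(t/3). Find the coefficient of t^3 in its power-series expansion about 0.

Combine the two series term by term.
F(0) = 0
F′(0) = 10/3
F′′(0) = 0
F′′′(0) = -1459/27

-1459/162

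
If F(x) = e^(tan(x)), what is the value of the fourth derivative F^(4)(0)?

9

Let u equal the inner series; expand the outer function in u and truncate.
From the series, [x^4] F = 3/8; multiply by 4! = 24 to get 9.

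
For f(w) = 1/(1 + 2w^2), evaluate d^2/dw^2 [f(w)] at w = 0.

From the series, [w^2] f = -2; multiply by 2! = 2 to get -4.

-4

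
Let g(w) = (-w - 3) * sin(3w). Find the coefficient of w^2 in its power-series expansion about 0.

Shift and add copies of the series according to the polynomial's terms.

-3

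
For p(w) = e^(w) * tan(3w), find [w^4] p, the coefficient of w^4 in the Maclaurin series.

Take the Cauchy product of the two expansions.
p(0) = 0
p′(0) = 3
p′′(0) = 6
p′′′(0) = 63
p^(4)(0) = 228
Dividing each by k! gives the coefficients c_0, ..., c_4.

19/2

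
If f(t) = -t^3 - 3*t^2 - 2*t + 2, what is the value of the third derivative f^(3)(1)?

From the series, [(t - 1)^3] f = -1; multiply by 3! = 6 to get -6.

-6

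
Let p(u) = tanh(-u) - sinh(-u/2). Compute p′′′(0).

17/8

Combine the two series term by term.
From the series, [u^3] p = 17/48; multiply by 3! = 6 to get 17/8.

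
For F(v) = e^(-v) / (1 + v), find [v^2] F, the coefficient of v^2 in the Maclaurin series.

5/2

Expand each factor separately, then convolve coefficients.
F(0) = 1
F′(0) = -2
F′′(0) = 5
So c_2 = F′′(0)/2! = 5/2.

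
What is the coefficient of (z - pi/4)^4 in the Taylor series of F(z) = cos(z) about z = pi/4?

sqrt(2)/48

c_4 = F^(4)(pi/4)/4! = sqrt(2)/48.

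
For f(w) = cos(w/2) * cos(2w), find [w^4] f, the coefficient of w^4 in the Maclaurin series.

Write out both Maclaurin series and multiply, keeping only the needed powers.
f(0) = 1
f′(0) = 0
f′′(0) = -17/4
f′′′(0) = 0
f^(4)(0) = 353/16
So c_4 = f^(4)(0)/4! = 353/384.

353/384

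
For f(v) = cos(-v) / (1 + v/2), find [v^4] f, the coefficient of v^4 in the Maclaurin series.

Multiply the two series term by term and collect like powers.
f(0) = 1
f′(0) = -1/2
f′′(0) = -1/2
f′′′(0) = 3/4
f^(4)(0) = -1/2
Dividing each by k! gives the coefficients c_0, ..., c_4.

-1/48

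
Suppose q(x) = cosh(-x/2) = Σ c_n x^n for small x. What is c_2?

Use the known series and substitute for the argument.
q(0) = 1
q′(0) = 0
q′′(0) = 1/4

1/8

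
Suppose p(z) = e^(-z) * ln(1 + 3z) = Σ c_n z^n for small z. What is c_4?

Expand each factor separately, then convolve coefficients.
p(0) = 0
p′(0) = 3
p′′(0) = -15
p′′′(0) = 90
p^(4)(0) = -768
Dividing each by k! gives the coefficients c_0, ..., c_4.

-32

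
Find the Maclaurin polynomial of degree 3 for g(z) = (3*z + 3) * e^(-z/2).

Shift and add copies of the series according to the polynomial's terms.
g(0) = 3
g′(0) = 3/2
g′′(0) = -9/4
g′′′(0) = 15/8
Dividing each by k! gives the coefficients c_0, ..., c_3.

5*z^3/16 - 9*z^2/8 + 3*z/2 + 3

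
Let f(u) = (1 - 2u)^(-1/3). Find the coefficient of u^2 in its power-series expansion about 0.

8/9

f(0) = 1
f′(0) = 2/3
f′′(0) = 16/9
So c_2 = f′′(0)/2! = 8/9.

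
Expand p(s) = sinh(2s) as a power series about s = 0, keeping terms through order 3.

[s^0] = 0;  [s^1] = 2;  [s^2] = 0;  [s^3] = 4/3.

4*s^3/3 + 2*s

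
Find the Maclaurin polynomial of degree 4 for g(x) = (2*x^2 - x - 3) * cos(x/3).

Distribute the polynomial across the series and collect like powers.
g(0) = -3
g′(0) = -1
g′′(0) = 13/3
g′′′(0) = 1/3
g^(4)(0) = -73/27
The Taylor polynomial is Σ g^(k)(0)/k! · x^k.

-73*x^4/648 + x^3/18 + 13*x^2/6 - x - 3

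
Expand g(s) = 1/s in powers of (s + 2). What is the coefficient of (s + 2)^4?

[(s + 2)^0] = -1/2;  [(s + 2)^1] = -1/4;  [(s + 2)^2] = -1/8;  [(s + 2)^3] = -1/16;  [(s + 2)^4] = -1/32.
So c_4 = g^(4)(-2)/4! = -1/32.

-1/32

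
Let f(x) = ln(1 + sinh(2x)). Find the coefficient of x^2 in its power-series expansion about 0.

Plug the Maclaurin series of the inner function into that of the outer and collect terms.
f(0) = 0
f′(0) = 2
f′′(0) = -4
The Taylor polynomial is Σ f^(k)(0)/k! · x^k.

-2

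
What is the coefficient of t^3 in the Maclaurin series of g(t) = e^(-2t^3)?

-2

Use the known series and substitute for the argument.
So c_3 = g′′′(0)/3! = -2.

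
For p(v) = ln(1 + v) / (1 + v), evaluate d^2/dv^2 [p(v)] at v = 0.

-3

Write out both Maclaurin series and multiply, keeping only the needed powers.
The coefficient of v^2 in the expansion is -3/2, so p′′(0) = 2! * (-3/2) = -3.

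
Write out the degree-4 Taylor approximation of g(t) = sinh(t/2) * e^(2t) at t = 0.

Expand each factor separately, then convolve coefficients.
g(0) = 0
g′(0) = 1/2
g′′(0) = 2
g′′′(0) = 49/8
g^(4)(0) = 17
The Taylor polynomial is Σ g^(k)(0)/k! · t^k.

17*t^4/24 + 49*t^3/48 + t^2 + t/2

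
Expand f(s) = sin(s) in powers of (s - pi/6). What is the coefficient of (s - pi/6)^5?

sqrt(3)/240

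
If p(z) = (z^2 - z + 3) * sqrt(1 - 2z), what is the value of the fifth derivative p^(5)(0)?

-300

Shift and add copies of the series according to the polynomial's terms.
From the series, [z^5] p = -5/2; multiply by 5! = 120 to get -300.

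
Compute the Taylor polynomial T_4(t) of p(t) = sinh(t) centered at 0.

t^3/6 + t

Apply the Taylor formula c_k = f^(k)(a)/k!.
p(0) = 0
p′(0) = 1
p′′(0) = 0
p′′′(0) = 1
p^(4)(0) = 0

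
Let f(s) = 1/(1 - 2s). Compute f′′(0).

From the series, [s^2] f = 4; multiply by 2! = 2 to get 8.

8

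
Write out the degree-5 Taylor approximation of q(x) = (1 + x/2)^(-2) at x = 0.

Compute the successive derivatives at the expansion point and divide by k!.
q(0) = 1
q′(0) = -1
q′′(0) = 3/2
q′′′(0) = -3
q^(4)(0) = 15/2
q^(5)(0) = -45/2
The Taylor polynomial is Σ q^(k)(0)/k! · x^k.

-3*x^5/16 + 5*x^4/16 - x^3/2 + 3*x^2/4 - x + 1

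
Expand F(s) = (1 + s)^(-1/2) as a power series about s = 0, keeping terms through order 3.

-5*s^3/16 + 3*s^2/8 - s/2 + 1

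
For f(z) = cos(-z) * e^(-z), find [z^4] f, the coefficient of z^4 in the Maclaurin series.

Take the Cauchy product of the two expansions.
f(0) = 1
f′(0) = -1
f′′(0) = 0
f′′′(0) = 2
f^(4)(0) = -4

-1/6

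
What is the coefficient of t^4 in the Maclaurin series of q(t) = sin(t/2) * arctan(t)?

Multiply the two series term by term and collect like powers.
So c_4 = q^(4)(0)/4! = -3/16.

-3/16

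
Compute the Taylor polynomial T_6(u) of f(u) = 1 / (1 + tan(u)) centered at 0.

Use the geometric series for the reciprocal, then substitute.
[u^0] = 1;  [u^1] = -1;  [u^2] = 1;  [u^3] = -4/3;  [u^4] = 5/3;  [u^5] = -32/15;  [u^6] = 122/45.

122*u^6/45 - 32*u^5/15 + 5*u^4/3 - 4*u^3/3 + u^2 - u + 1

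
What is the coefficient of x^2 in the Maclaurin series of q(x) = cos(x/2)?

Use the known series and substitute for the argument.
So c_2 = q′′(0)/2! = -1/8.

-1/8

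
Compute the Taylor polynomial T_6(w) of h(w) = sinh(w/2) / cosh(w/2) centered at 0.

w^5/240 - w^3/24 + w/2

Write the quotient as an unknown series and match coefficients against numerator = denominator · series.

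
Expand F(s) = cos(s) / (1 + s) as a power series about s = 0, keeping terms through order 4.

13*s^4/24 - s^3/2 + s^2/2 - s + 1

Take the Cauchy product of the two expansions.
F(0) = 1
F′(0) = -1
F′′(0) = 1
F′′′(0) = -3
F^(4)(0) = 13
Dividing each by k! gives the coefficients c_0, ..., c_4.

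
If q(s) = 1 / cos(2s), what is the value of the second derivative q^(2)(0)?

Invert the denominator's series and multiply.
The coefficient of s^2 in the expansion is 2, so q′′(0) = 2! * (2) = 4.

4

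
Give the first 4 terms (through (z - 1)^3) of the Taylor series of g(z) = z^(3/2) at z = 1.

g(1) = 1
g′(1) = 3/2
g′′(1) = 3/4
g′′′(1) = -3/8
Dividing each by k! gives the coefficients c_0, ..., c_3.

-(z - 1)^3/16 + 3*(z - 1)^2/8 + 3*(z - 1)/2 + 1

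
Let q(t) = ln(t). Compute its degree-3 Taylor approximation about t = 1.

(t - 1)^3/3 - (t - 1)^2/2 + (t - 1)

q(1) = 0
q′(1) = 1
q′′(1) = -1
q′′′(1) = 2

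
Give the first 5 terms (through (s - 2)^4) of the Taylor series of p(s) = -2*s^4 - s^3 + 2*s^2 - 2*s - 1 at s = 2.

Use the known series and substitute for the argument.
p(2) = -37
p′(2) = -70
p′′(2) = -104
p′′′(2) = -102
p^(4)(2) = -48
Then c_k = p^(k)(2)/k! gives each Taylor coefficient.

-2*(s - 2)^4 - 17*(s - 2)^3 - 52*(s - 2)^2 - 70*(s - 2) - 37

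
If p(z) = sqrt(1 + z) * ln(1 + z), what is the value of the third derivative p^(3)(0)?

-1/4

Write out both Maclaurin series and multiply, keeping only the needed powers.
From the series, [z^3] p = -1/24; multiply by 3! = 6 to get -1/4.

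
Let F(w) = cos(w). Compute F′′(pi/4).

From the series, [(w - pi/4)^2] F = -sqrt(2)/4; multiply by 2! = 2 to get -sqrt(2)/2.

-sqrt(2)/2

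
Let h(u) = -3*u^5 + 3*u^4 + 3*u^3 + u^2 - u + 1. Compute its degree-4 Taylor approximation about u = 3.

h(3) = -398
h′(3) = -805
h′′(3) = -1240
h′′′(3) = -1386
h^(4)(3) = -1008
Then c_k = h^(k)(3)/k! gives each Taylor coefficient.

-42*(u - 3)^4 - 231*(u - 3)^3 - 620*(u - 3)^2 - 805*(u - 3) - 398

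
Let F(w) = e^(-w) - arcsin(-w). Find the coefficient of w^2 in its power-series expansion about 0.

Expand each term separately and add.
F(0) = 1
F′(0) = 0
F′′(0) = 1

1/2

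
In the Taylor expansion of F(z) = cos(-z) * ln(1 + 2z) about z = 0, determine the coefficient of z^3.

5/3

Take the Cauchy product of the two expansions.
[z^0] = 0;  [z^1] = 2;  [z^2] = -2;  [z^3] = 5/3.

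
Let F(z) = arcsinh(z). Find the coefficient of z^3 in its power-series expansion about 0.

Compute the successive derivatives at the expansion point and divide by k!.

-1/6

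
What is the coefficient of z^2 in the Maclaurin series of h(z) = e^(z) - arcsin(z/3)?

1/2

Combine the two series term by term.
h(0) = 1
h′(0) = 2/3
h′′(0) = 1
So c_2 = h′′(0)/2! = 1/2.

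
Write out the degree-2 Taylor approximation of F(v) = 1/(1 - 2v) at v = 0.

4*v^2 + 2*v + 1

Compute the successive derivatives at the expansion point and divide by k!.
F(0) = 1
F′(0) = 2
F′′(0) = 8
Dividing each by k! gives the coefficients c_0, ..., c_2.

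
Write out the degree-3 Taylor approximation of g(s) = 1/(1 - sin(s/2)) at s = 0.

5*s^3/48 + s^2/4 + s/2 + 1

Plug the Maclaurin series of the inner function into that of the outer and collect terms.
g(0) = 1
g′(0) = 1/2
g′′(0) = 1/2
g′′′(0) = 5/8
Dividing each by k! gives the coefficients c_0, ..., c_3.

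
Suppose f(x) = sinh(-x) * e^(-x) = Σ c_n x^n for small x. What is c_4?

1/3

Multiply the two series term by term and collect like powers.
f(0) = 0
f′(0) = -1
f′′(0) = 2
f′′′(0) = -4
f^(4)(0) = 8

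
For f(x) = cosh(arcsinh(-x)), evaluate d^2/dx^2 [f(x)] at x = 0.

Let u equal the inner series; expand the outer function in u and truncate.
The coefficient of x^2 in the expansion is 1/2, so f′′(0) = 2! * (1/2) = 1.

1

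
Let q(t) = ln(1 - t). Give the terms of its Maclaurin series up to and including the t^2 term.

[t^0] = 0;  [t^1] = -1;  [t^2] = -1/2.

-t^2/2 - t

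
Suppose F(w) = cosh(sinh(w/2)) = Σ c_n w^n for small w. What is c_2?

1/8

Let u equal the inner series; expand the outer function in u and truncate.
F(0) = 1
F′(0) = 0
F′′(0) = 1/4
So c_2 = F′′(0)/2! = 1/8.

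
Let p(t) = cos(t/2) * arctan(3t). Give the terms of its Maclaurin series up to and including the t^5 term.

Write out both Maclaurin series and multiply, keeping only the needed powers.
[t^0] = 0;  [t^1] = 3;  [t^2] = 0;  [t^3] = -75/8;  [t^4] = 0;  [t^5] = 31829/640.

31829*t^5/640 - 75*t^3/8 + 3*t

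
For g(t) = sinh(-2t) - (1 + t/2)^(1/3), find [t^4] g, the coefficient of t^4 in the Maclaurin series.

Add the two expansions coefficient-wise.
[t^0] = -1;  [t^1] = -13/6;  [t^2] = 1/36;  [t^3] = -869/648;  [t^4] = 5/1944.

5/1944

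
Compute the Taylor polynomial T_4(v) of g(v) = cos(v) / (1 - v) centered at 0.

Multiply the two series term by term and collect like powers.
[v^0] = 1;  [v^1] = 1;  [v^2] = 1/2;  [v^3] = 1/2;  [v^4] = 13/24.

13*v^4/24 + v^3/2 + v^2/2 + v + 1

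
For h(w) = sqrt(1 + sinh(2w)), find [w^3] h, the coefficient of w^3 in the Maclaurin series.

Compose series: expand the inner function first, then feed it into the outer expansion.
h(0) = 1
h′(0) = 1
h′′(0) = -1
h′′′(0) = 7
Dividing each by k! gives the coefficients c_0, ..., c_3.

7/6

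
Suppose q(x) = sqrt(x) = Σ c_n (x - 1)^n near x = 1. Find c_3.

q(1) = 1
q′(1) = 1/2
q′′(1) = -1/4
q′′′(1) = 3/8
The Taylor polynomial is Σ q^(k)(1)/k! · (x - 1)^k.

1/16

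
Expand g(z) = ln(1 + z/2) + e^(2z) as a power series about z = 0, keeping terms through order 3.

Expand each term separately and add.
[z^0] = 1;  [z^1] = 5/2;  [z^2] = 15/8;  [z^3] = 11/8.

11*z^3/8 + 15*z^2/8 + 5*z/2 + 1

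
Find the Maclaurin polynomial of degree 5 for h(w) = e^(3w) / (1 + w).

Take the Cauchy product of the two expansions.
[w^0] = 1;  [w^1] = 2;  [w^2] = 5/2;  [w^3] = 2;  [w^4] = 11/8;  [w^5] = 13/20.

13*w^5/20 + 11*w^4/8 + 2*w^3 + 5*w^2/2 + 2*w + 1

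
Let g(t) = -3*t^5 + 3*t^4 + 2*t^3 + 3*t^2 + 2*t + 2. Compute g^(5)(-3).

The coefficient of (t + 3)^5 in the expansion is -3, so g^(5)(-3) = 5! * (-3) = -360.

-360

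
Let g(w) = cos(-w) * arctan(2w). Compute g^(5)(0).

938

Take the Cauchy product of the two expansions.
The coefficient of w^5 in the expansion is 469/60, so g^(5)(0) = 5! * (469/60) = 938.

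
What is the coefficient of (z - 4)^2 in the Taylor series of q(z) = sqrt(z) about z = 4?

-1/64

[(z - 4)^0] = 2;  [(z - 4)^1] = 1/4;  [(z - 4)^2] = -1/64.
So c_2 = q′′(4)/2! = -1/64.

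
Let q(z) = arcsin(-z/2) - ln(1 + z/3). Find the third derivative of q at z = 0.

Add the two expansions coefficient-wise.
From the series, [z^3] q = -43/1296; multiply by 3! = 6 to get -43/216.

-43/216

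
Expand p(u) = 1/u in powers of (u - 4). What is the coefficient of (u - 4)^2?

1/64

c_2 = p′′(4)/2! = 1/64.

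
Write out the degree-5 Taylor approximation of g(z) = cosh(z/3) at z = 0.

z^4/1944 + z^2/18 + 1

Differentiate repeatedly and evaluate at the center.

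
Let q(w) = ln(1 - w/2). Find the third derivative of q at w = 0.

The coefficient of w^3 in the expansion is -1/24, so q′′′(0) = 3! * (-1/24) = -1/4.

-1/4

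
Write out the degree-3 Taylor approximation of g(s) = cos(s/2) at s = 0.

1 - s^2/8

g(0) = 1
g′(0) = 0
g′′(0) = -1/4
g′′′(0) = 0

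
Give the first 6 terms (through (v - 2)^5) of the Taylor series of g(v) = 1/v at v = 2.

-(v - 2)^5/64 + (v - 2)^4/32 - (v - 2)^3/16 + (v - 2)^2/8 - (v - 2)/4 + 1/2

[(v - 2)^0] = 1/2;  [(v - 2)^1] = -1/4;  [(v - 2)^2] = 1/8;  [(v - 2)^3] = -1/16;  [(v - 2)^4] = 1/32;  [(v - 2)^5] = -1/64.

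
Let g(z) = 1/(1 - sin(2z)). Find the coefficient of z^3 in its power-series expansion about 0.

20/3

Plug the Maclaurin series of the inner function into that of the outer and collect terms.
g(0) = 1
g′(0) = 2
g′′(0) = 8
g′′′(0) = 40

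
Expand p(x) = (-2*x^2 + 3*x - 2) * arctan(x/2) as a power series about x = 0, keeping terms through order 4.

Distribute the polynomial across the series and collect like powers.
[x^0] = 0;  [x^1] = -1;  [x^2] = 3/2;  [x^3] = -11/12;  [x^4] = -1/8.

-x^4/8 - 11*x^3/12 + 3*x^2/2 - x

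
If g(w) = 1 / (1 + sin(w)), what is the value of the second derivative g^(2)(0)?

Expand as Σ (-1)^k u^k with u equal to the inner function's series.
The coefficient of w^2 in the expansion is 1, so g′′(0) = 2! * (1) = 2.

2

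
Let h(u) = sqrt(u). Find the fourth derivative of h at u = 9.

Use the known series and substitute for the argument.
The coefficient of (u - 9)^4 in the expansion is -5/279936, so h^(4)(9) = 4! * (-5/279936) = -5/11664.

-5/11664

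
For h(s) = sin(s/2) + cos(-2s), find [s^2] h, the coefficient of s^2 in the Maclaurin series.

-2

Combine the two series term by term.
[s^0] = 1;  [s^1] = 1/2;  [s^2] = -2.
So c_2 = h′′(0)/2! = -2.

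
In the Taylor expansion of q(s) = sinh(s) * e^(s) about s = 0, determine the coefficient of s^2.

Expand each factor separately, then convolve coefficients.
q(0) = 0
q′(0) = 1
q′′(0) = 2
The Taylor polynomial is Σ q^(k)(0)/k! · s^k.

1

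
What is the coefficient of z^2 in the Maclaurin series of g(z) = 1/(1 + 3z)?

9

g(0) = 1
g′(0) = -3
g′′(0) = 18
So c_2 = g′′(0)/2! = 9.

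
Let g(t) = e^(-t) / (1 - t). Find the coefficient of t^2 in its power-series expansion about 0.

Take the Cauchy product of the two expansions.
[t^0] = 1;  [t^1] = 0;  [t^2] = 1/2.

1/2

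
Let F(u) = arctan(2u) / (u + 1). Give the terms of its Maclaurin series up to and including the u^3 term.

-2*u^3/3 - 2*u^2 + 2*u

Expand 1/(denominator) as a geometric series and multiply by the numerator's series.
F(0) = 0
F′(0) = 2
F′′(0) = -4
F′′′(0) = -4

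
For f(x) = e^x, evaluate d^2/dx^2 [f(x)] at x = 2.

e^(2)

Apply the Taylor formula c_k = f^(k)(a)/k!.
The coefficient of (x - 2)^2 in the expansion is e^(2)/2, so f′′(2) = 2! * (e^(2)/2) = e^(2).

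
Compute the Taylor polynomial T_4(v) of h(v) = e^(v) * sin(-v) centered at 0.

Write out both Maclaurin series and multiply, keeping only the needed powers.
[v^0] = 0;  [v^1] = -1;  [v^2] = -1;  [v^3] = -1/3;  [v^4] = 0.

-v^3/3 - v^2 - v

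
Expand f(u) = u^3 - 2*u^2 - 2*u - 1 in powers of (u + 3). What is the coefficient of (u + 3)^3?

f(-3) = -40
f′(-3) = 37
f′′(-3) = -22
f′′′(-3) = 6
Then c_k = f^(k)(-3)/k! gives each Taylor coefficient.

1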